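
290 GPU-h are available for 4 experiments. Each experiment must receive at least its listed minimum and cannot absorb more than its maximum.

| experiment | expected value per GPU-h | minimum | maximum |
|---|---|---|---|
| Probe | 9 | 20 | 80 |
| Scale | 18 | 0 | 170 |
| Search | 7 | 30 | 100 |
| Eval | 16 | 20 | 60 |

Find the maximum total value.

Meeting every minimum uses 20+0+30+20 = 70 GPU-h, leaving 220.
Highest expected value per GPU-h first: Scale 18 > Eval 16 > Probe 9 > Search 7.
Scale: +170 to 170 (cap) — 50 left.
Eval: +40 to 60 (cap) — 10 left.
Probe: +10 (room for 60) → 30. Pool exhausted.
Total = 9×30 + 18×170 + 7×30 + 16×60 = 4500.

4500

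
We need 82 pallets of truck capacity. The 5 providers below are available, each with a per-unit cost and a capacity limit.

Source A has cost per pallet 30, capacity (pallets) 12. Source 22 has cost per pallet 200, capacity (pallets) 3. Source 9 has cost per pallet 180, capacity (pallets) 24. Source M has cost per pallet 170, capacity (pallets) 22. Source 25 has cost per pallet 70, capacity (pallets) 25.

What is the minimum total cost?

9990

Fill from the cheapest provider first.
Take 12 from Source A at 30 — need 70 more.
Source 25 (70): use full 25 — 45 pallets to go.
Source M (170): use full 22 — 23 pallets to go.
Take 23 from Source 9 at 180 to finish.
Source 22: unused.
Cost = 12×30 + 25×70 + 22×170 + 23×180 = 9990.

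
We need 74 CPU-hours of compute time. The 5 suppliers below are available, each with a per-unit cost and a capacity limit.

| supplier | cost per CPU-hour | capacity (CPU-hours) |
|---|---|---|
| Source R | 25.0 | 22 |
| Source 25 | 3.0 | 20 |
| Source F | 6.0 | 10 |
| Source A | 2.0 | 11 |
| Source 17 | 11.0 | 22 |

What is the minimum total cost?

Fill from the cheapest supplier first.
Source A at 2.0: take all 11 CPU-hours → 63 still needed.
Take 20 from Source 25 at 3.0 → need 43 more.
Source F at 6.0: take all 10 CPU-hours → 33 still needed.
Take 22 from Source 17 at 11.0 → need 11 more.
Source R (25.0): take the remaining 11 → done.
Cost = 11×2.0 + 20×3.0 + 10×6.0 + 22×11.0 + 11×25.0 = 659.

659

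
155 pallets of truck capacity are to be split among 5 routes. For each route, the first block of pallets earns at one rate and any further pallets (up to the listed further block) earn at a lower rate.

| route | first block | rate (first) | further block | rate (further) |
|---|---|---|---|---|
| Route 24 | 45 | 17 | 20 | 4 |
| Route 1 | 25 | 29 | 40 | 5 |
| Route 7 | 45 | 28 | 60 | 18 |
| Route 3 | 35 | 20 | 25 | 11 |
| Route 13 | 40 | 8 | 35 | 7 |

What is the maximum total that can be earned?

3585

Order all 10 blocks by rate: Route 1/tier1 29 > Route 7/tier1 28 > Route 3/tier1 20 > Route 7/tier2 18 > Route 24/tier1 17 > Route 3/tier2 11 > Route 13/tier1 8 > Route 13/tier2 7 > Route 1/tier2 5 > Route 24/tier2 4.
Fill Route 1 tier1 block (25 at 29) — 130 left.
Route 7/tier1 (28): +45 — 85 left.
Route 3 tier1 at 20: fill all 35 — 50 left.
Route 7 tier2 at 18: only 50 left, fill 50.
Total = 29×25 + 28×45 + 20×35 + 18×50 = 3585.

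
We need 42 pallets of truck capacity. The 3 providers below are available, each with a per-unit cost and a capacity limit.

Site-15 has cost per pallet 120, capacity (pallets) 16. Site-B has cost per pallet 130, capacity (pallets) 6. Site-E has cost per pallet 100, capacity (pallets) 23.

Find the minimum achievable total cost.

4610

Use providers in increasing cost order.
Site-E (100): use full 23 ; 19 pallets to go.
Site-15 at 120: take all 16 pallets ; 3 still needed.
Take 3 from Site-B at 130 to finish.
Cost = 23×100 + 16×120 + 3×130 = 4610.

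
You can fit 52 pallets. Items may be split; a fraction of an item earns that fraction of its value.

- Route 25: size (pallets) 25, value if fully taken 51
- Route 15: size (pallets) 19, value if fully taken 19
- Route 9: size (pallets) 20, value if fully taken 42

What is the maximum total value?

Sort by value density: Route 9 42/20≈2.1, Route 25 51/25≈2.04, Route 15 19/19≈1.
Route 9: take in full, 20 pallets for value 42 → 32 left.
All 25 pallets of Route 25 fit (value 51) → 7 remain.
7 pallets left: a 7/19 share of Route 15 gives 19×7/19 = 7.
Total value = 100.

100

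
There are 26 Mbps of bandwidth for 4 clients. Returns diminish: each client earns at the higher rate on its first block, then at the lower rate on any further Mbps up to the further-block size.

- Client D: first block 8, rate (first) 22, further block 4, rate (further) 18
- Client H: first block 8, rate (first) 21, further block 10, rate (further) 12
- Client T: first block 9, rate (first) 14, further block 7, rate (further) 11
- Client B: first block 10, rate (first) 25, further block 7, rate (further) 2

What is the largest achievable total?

594

Order all 8 blocks by rate: Client B/first 25 > Client D/first 22 > Client H/first 21 > Client D/second 18 > Client T/first 14 > Client H/second 12 > Client T/second 11 > Client B/second 2.
Fill Client B first block (10 at 25) ; 16 left.
Fill Client D first block (8 at 22) ; 8 left.
Client H/first (21): +8 ; 0 left.
Total = 25×10 + 22×8 + 21×8 = 594.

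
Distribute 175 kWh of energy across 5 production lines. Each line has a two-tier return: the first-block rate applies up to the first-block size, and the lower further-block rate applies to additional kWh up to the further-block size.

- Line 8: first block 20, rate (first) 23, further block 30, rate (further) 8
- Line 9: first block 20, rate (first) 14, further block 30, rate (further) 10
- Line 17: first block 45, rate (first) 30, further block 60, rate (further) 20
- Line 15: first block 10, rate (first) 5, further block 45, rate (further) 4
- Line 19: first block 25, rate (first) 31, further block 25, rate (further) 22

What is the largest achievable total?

Treat each block as its own option and order by rate: Line 19/tier1 31 > Line 17/tier1 30 > Line 8/tier1 23 > Line 19/tier2 22 > Line 17/tier2 20 > Line 9/tier1 14 > Line 9/tier2 10 > Line 8/tier2 8 > Line 15/tier1 5 > Line 15/tier2 4.
Line 19 tier1 at 31: fill all 25 ; 150 left.
Line 17/tier1 (30): +45 ; 105 left.
Line 8 tier1 at 23: fill all 20 ; 85 left.
Fill Line 19 tier2 block (25 at 22) ; 60 left.
Line 17/tier2 (20): +60 ; 0 left.
Total = 31×25 + 30×45 + 23×20 + 22×25 + 20×60 = 4335.

4335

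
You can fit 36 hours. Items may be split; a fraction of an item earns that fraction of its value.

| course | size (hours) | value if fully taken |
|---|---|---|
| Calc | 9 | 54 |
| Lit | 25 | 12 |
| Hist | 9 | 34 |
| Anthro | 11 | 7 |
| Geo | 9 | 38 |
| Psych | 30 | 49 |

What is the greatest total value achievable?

Rank by value-to-size ratio: Calc 54/9≈6, Geo 38/9≈4.22, Hist 34/9≈3.78, Psych 49/30≈1.63, Anthro 7/11≈0.636, Lit 12/25≈0.48.
Take all of Calc (9 hours, value 54) — 27 hours left.
Take all of Geo (9 hours, value 38) — 18 hours left.
Take all of Hist (9 hours, value 34) — 9 hours left.
Only 9 hours remain; take 9/30 of Psych for value 49×9/30 = 14.7.
Total value = 140.7.

140.7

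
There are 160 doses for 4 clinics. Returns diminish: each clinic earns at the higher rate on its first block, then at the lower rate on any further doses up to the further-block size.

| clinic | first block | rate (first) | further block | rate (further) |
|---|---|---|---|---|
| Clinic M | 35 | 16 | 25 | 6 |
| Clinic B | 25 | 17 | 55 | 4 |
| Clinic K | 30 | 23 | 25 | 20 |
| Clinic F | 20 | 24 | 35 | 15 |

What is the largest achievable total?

Treat each block as its own option and order by rate: Clinic F/T1 24 > Clinic K/T1 23 > Clinic K/T2 20 > Clinic B/T1 17 > Clinic M/T1 16 > Clinic F/T2 15 > Clinic M/T2 6 > Clinic B/T2 4.
Clinic F/T1 (24): +20 ; 140 left.
Clinic K/T1 (23): +30 ; 110 left.
Clinic K/T2 (20): +25 ; 85 left.
Clinic B T1 at 17: fill all 25 ; 60 left.
Clinic M T1 at 16: fill all 35 ; 25 left.
Clinic F/T2: +25 of 35 at 15; pool empty.
Total = 24×20 + 23×30 + 20×25 + 17×25 + 16×35 + 15×25 = 3030.

3030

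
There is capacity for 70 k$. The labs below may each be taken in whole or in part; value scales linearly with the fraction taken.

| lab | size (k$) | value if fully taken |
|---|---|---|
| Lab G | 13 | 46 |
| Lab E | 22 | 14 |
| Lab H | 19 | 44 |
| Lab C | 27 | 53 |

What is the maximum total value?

150

Sort by value density: Lab G 46/13≈3.54, Lab H 44/19≈2.32, Lab C 53/27≈1.96, Lab E 14/22≈0.636.
All 13 k$ of Lab G fit (value 46) ; 57 remain.
Take all of Lab H (19 k$, value 44) ; 38 k$ left.
Take all of Lab C (27 k$, value 53) ; 11 k$ left.
Fill the last 11 k$ with part of Lab E: 11/22 of it earns 7.
Total value = 150.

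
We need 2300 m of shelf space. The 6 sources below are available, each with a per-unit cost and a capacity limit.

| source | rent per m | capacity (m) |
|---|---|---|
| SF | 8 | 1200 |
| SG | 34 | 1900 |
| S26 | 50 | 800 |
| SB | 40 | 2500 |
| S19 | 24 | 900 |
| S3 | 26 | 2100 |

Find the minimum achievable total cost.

Use sources in increasing cost order.
SF (8): use full 1200 ; 1100 m to go.
S19 at 24: take all 900 m ; 200 still needed.
S3 at 26: take 200 of its 2100 ; requirement met.
SG, SB, S26: unused.
Cost = 1200×8 + 900×24 + 200×26 = 36400.

36400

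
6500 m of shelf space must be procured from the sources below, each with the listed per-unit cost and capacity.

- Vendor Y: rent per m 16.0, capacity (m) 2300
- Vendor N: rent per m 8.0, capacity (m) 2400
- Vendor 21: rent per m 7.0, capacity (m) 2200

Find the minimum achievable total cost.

Fill from the cheapest source first.
Vendor 21 (7.0): use full 2200 ; 4300 m to go.
Vendor N (8.0): use full 2400 ; 1900 m to go.
Take 1900 from Vendor Y at 16.0 to finish.
Cost = 2200×7.0 + 2400×8.0 + 1900×16.0 = 65000.

65000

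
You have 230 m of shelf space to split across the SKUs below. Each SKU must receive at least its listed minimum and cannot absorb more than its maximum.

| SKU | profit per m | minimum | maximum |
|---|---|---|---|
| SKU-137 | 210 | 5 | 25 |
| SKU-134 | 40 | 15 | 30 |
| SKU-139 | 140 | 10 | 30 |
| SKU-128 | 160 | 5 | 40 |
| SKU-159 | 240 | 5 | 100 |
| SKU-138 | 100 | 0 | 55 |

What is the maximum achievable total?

Meeting every minimum uses 5+15+10+5+5+0 = 40 m, leaving 190.
Highest profit per m first: SKU-159 240 > SKU-137 210 > SKU-128 160 > SKU-139 140 > SKU-138 100 > SKU-134 40.
SKU-159 takes 95 more to reach its cap of 100 → 95 left.
Give SKU-137 20 more to hit its cap of 25 → 75 left.
SKU-128 takes 35 more to reach its cap of 40 → 40 left.
SKU-139: +20 to 30 (cap) → 20 left.
SKU-138 has room for 55 more but only 20 remain, so it gets 20.
Total = 210×25 + 40×15 + 140×30 + 160×40 + 240×100 + 100×20 = 42450.

42450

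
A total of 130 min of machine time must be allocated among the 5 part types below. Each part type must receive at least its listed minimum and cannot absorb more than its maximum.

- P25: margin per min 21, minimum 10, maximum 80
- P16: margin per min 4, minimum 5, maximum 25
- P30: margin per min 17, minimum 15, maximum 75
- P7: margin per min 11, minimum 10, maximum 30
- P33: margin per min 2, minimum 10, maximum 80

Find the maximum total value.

Meeting every minimum uses 10+5+15+10+10 = 50 min, leaving 80.
Order the part types by margin per min: P25 21 > P30 17 > P7 11 > P16 4 > P33 2.
P25 takes 70 more to reach its cap of 80 → 10 left.
P30 has room for 60 more but only 10 remain, so it gets 25.
Total = 21×80 + 4×5 + 17×25 + 11×10 + 2×10 = 2255.

2255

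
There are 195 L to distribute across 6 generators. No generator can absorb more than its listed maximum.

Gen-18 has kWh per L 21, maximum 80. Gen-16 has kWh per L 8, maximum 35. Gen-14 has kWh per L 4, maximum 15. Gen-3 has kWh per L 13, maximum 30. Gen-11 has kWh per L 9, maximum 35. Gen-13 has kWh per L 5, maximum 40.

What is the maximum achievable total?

Rank by kWh per L: Gen-18 21 > Gen-3 13 > Gen-11 9 > Gen-16 8 > Gen-13 5 > Gen-14 4.
Give Gen-18 80 to hit its cap of 80 — 115 left.
Gen-3: +30 to 30 (cap) — 85 left.
Give Gen-11 35 to hit its cap of 35 — 50 left.
Gen-16 takes 35 to reach its cap of 35 — 15 left.
Gen-13 has room for 40 but only 15 remain, so it gets 15.
Total = 21×80 + 8×35 + 13×30 + 9×35 + 5×15 = 2740.

2740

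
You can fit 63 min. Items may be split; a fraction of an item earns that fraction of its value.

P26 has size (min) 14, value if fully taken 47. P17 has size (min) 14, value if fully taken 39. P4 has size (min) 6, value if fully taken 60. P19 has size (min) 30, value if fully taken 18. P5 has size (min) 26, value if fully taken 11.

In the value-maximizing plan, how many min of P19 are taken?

Sort by value density: P4 60/6≈10, P26 47/14≈3.36, P17 39/14≈2.79, P19 18/30≈0.6, P5 11/26≈0.423.
All 6 min of P4 fit (value 60) ; 57 remain.
P26: take in full, 14 min for value 47 ; 43 left.
P17: take in full, 14 min for value 39 ; 29 left.
Only 29 min remain; take 29/30 of P19 for value 18×29/30 = 17.4.

29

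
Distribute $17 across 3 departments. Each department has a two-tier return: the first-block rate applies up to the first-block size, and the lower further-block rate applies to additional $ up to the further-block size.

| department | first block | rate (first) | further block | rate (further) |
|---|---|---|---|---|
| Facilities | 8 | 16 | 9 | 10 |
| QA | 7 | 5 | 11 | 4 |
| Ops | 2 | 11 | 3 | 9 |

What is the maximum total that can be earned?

Treat each block as its own option and order by rate: Facilities/first 16 > Ops/first 11 > Facilities/second 10 > Ops/second 9 > QA/first 5 > QA/second 4.
Facilities first at 16: fill all 8 → 9 left.
Ops first at 11: fill all 2 → 7 left.
7 remain; put them into Facilities second at 10.
Total = 16×8 + 11×2 + 10×7 = 220.

220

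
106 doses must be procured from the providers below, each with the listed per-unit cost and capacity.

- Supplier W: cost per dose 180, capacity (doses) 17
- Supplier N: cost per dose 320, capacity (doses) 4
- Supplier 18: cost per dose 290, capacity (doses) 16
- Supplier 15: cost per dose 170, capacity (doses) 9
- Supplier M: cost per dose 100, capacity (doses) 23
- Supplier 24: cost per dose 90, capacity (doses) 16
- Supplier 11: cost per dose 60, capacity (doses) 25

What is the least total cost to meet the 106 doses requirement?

14470

Cheapest first:
Supplier 11 (60): use full 25 ; 81 doses to go.
Supplier 24 at 90: take all 16 doses ; 65 still needed.
Take 23 from Supplier M at 100 ; need 42 more.
Supplier 15 at 170: take all 9 doses ; 33 still needed.
Supplier W (180): use full 17 ; 16 doses to go.
Supplier 18 (290): use full 16 ; 0 doses to go.
Supplier N: unused.
Cost = 25×60 + 16×90 + 23×100 + 9×170 + 17×180 + 16×290 = 14470.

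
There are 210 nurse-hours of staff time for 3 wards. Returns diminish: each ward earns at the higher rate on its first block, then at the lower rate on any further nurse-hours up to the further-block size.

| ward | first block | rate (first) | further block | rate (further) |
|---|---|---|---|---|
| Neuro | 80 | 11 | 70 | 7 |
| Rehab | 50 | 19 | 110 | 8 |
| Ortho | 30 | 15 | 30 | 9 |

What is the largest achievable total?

Treat each block as its own option and order by rate: Rehab/first 19 > Ortho/first 15 > Neuro/first 11 > Ortho/second 9 > Rehab/second 8 > Neuro/second 7.
Rehab/first (19): +50 — 160 left.
Ortho/first (15): +30 — 130 left.
Neuro first at 11: fill all 80 — 50 left.
Ortho/second (9): +30 — 20 left.
Rehab/second: +20 of 110 at 8; pool empty.
Total = 19×50 + 15×30 + 11×80 + 9×30 + 8×20 = 2710.

2710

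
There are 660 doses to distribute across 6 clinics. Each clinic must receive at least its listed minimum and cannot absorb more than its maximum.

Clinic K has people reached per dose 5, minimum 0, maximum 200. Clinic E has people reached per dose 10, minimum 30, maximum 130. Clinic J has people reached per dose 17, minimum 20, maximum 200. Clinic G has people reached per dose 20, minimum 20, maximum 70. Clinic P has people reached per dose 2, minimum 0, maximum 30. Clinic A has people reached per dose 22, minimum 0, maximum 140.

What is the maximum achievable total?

Meeting every minimum uses 0+30+20+20+0+0 = 70 doses, leaving 590.
Rank by people reached per dose: Clinic A 22 > Clinic G 20 > Clinic J 17 > Clinic E 10 > Clinic K 5 > Clinic P 2.
Clinic A takes 140 more to reach its cap of 140 — 450 left.
Clinic G: +50 to 70 (cap) — 400 left.
Clinic J takes 180 more to reach its cap of 200 — 220 left.
Give Clinic E 100 more to hit its cap of 130 — 120 left.
Clinic K: +120 (room for 200) → 120. Pool exhausted.
Total = 5×120 + 10×130 + 17×200 + 20×70 + 22×140 = 9780.

9780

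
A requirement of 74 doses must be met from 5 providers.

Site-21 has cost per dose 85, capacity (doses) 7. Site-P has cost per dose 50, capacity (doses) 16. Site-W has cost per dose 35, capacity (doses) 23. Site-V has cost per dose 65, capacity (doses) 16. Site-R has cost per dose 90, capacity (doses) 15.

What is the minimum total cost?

Fill from the cheapest provider first.
Site-W at 35: take all 23 doses ; 51 still needed.
Site-P (50): use full 16 ; 35 doses to go.
Take 16 from Site-V at 65 ; need 19 more.
Site-21 at 85: take all 7 doses ; 12 still needed.
Site-R at 90: take 12 of its 15 ; requirement met.
Cost = 23×35 + 16×50 + 16×65 + 7×85 + 12×90 = 4320.

4320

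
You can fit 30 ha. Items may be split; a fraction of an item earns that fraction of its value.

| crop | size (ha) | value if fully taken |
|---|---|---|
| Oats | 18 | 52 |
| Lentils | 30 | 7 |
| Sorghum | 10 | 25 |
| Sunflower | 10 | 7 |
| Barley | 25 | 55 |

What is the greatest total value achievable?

Best value per unit of size first: Oats 52/18≈2.89, Sorghum 25/10≈2.5, Barley 55/25≈2.2, Sunflower 7/10≈0.7, Lentils 7/30≈0.233.
Take all of Oats (18 ha, value 52) ; 12 ha left.
Take all of Sorghum (10 ha, value 25) ; 2 ha left.
2 ha left: a 2/25 share of Barley gives 55×2/25 = 4.4.
Total value = 81.4.

81.4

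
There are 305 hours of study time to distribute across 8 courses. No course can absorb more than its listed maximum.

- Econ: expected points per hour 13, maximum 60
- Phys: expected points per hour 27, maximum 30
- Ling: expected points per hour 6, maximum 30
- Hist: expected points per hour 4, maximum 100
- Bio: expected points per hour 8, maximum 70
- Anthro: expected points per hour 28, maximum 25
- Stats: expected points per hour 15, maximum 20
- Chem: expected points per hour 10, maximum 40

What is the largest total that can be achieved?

Rank by expected points per hour: Anthro 28 > Phys 27 > Stats 15 > Econ 13 > Chem 10 > Bio 8 > Ling 6 > Hist 4.
Anthro: +25 to 25 (cap) ; 280 left.
Give Phys 30 to hit its cap of 30 ; 250 left.
Give Stats 20 to hit its cap of 20 ; 230 left.
Give Econ 60 to hit its cap of 60 ; 170 left.
Chem: +40 to 40 (cap) ; 130 left.
Bio: +70 to 70 (cap) ; 60 left.
Ling: +30 to 30 (cap) ; 30 left.
Only 30 left; Hist takes them to reach 30.
Total = 13×60 + 27×30 + 6×30 + 4×30 + 8×70 + 28×25 + 15×20 + 10×40 = 3850.

3850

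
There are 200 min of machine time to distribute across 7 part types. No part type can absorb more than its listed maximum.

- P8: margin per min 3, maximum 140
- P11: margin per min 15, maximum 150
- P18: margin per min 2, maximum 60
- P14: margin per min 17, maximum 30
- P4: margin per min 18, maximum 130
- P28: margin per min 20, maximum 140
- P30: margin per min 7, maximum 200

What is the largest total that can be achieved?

Highest margin per min first: P28 20 > P4 18 > P14 17 > P11 15 > P30 7 > P8 3 > P18 2.
Give P28 140 to hit its cap of 140 ; 60 left.
Only 60 left; P4 takes them to reach 60.
Total = 18×60 + 20×140 = 3880.

3880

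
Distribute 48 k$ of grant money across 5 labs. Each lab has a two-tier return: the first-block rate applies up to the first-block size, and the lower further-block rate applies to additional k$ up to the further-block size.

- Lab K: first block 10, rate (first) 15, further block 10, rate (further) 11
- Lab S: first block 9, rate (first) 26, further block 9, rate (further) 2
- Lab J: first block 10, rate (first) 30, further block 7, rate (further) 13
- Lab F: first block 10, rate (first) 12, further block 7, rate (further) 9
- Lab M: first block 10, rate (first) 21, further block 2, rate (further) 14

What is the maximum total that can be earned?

Rank every tier by rate: Lab J/first 30 > Lab S/first 26 > Lab M/first 21 > Lab K/first 15 > Lab M/second 14 > Lab J/second 13 > Lab F/first 12 > Lab K/second 11 > Lab F/second 9 > Lab S/second 2.
Lab J first at 30: fill all 10 → 38 left.
Lab S/first (26): +9 → 29 left.
Lab M/first (21): +10 → 19 left.
Lab K/first (15): +10 → 9 left.
Lab M second at 14: fill all 2 → 7 left.
Fill Lab J second block (7 at 13) → 0 left.
Total = 30×10 + 26×9 + 21×10 + 15×10 + 14×2 + 13×7 = 1013.

1013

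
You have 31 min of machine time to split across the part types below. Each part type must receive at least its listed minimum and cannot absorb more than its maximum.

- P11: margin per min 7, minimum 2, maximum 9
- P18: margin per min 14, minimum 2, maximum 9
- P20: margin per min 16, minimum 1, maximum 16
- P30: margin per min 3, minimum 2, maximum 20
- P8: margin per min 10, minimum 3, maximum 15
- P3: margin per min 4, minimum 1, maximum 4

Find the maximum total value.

Meeting every minimum uses 2+2+1+2+3+1 = 11 min, leaving 20.
Highest margin per min first: P20 16 > P18 14 > P8 10 > P11 7 > P3 4 > P30 3.
P20: +15 to 16 (cap) — 5 left.
P18: +5 (room for 7) → 7. Pool exhausted.
Total = 7×2 + 14×7 + 16×16 + 3×2 + 10×3 + 4×1 = 408.

408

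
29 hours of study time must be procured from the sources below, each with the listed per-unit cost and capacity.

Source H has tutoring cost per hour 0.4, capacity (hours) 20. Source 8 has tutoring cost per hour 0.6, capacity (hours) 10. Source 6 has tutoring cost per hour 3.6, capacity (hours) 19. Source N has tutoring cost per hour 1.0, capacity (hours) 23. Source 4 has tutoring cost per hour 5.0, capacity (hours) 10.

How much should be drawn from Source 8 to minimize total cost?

9

Fill from the cheapest source first.
Source H at 0.4: take all 20 hours ; 9 still needed.
Source 8 at 0.6: take 9 of its 10 ; requirement met.
Source N, Source 6, Source 4: unused.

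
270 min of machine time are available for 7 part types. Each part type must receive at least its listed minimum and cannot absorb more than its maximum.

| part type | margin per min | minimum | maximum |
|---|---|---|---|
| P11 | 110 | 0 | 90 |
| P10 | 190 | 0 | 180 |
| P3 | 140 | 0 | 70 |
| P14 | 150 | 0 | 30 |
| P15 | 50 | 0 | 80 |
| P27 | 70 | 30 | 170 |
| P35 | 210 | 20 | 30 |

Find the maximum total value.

47100

Meeting every minimum uses 0+0+0+0+0+30+20 = 50 min, leaving 220.
Highest margin per min first: P35 210 > P10 190 > P14 150 > P3 140 > P11 110 > P27 70 > P15 50.
P35: +10 to 30 (cap) → 210 left.
P10 takes 180 more to reach its cap of 180 → 30 left.
P14 takes 30 more to reach its cap of 30 → 0 left.
Total = 190×180 + 150×30 + 70×30 + 210×30 = 47100.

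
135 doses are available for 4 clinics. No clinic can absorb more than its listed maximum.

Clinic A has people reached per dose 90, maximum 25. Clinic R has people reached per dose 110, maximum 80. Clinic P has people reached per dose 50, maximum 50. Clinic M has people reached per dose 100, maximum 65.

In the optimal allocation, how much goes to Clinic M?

55

Highest people reached per dose first: Clinic R 110 > Clinic M 100 > Clinic A 90 > Clinic P 50.
Clinic R takes 80 to reach its cap of 80 → 55 left.
Only 55 left; Clinic M takes them to reach 55.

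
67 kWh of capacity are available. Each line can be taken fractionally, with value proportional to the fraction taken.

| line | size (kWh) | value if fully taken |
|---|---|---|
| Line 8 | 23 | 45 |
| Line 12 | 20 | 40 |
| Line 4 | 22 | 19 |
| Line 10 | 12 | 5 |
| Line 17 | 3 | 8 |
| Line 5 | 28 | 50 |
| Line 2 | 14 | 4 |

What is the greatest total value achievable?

Rank by value-to-size ratio: Line 17 8/3≈2.67, Line 12 40/20≈2, Line 8 45/23≈1.96, Line 5 50/28≈1.79, Line 4 19/22≈0.864, Line 10 5/12≈0.417, Line 2 4/14≈0.286.
All 3 kWh of Line 17 fit (value 8) — 64 remain.
All 20 kWh of Line 12 fit (value 40) — 44 remain.
Line 8: take in full, 23 kWh for value 45 — 21 left.
Only 21 kWh remain; take 21/28 of Line 5 for value 50×21/28 = 37.5.
Total value = 130.5.

130.5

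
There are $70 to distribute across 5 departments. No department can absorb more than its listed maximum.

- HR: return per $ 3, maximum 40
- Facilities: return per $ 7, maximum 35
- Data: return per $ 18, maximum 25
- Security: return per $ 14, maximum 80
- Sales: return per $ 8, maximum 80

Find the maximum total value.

1080

Rank by return per $: Data 18 > Security 14 > Sales 8 > Facilities 7 > HR 3.
Data takes 25 to reach its cap of 25 → 45 left.
Security: +45 (room for 80) → 45. Pool exhausted.
Total = 18×25 + 14×45 = 1080.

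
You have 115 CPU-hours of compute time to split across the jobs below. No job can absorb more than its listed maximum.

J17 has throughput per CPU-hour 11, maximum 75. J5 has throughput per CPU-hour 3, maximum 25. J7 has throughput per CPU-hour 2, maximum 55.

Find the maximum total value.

930

Highest throughput per CPU-hour first: J17 11 > J5 3 > J7 2.
Give J17 75 to hit its cap of 75 ; 40 left.
Give J5 25 to hit its cap of 25 ; 15 left.
J7 has room for 55 but only 15 remain, so it gets 15.
Total = 11×75 + 3×25 + 2×15 = 930.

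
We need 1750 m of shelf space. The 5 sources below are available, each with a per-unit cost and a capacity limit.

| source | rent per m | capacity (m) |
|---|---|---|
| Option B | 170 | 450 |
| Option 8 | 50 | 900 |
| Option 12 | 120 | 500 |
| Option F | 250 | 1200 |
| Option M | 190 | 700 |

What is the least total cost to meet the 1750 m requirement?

Fill from the cheapest source first.
Option 8 at 50: take all 900 m → 850 still needed.
Take 500 from Option 12 at 120 → need 350 more.
Take 350 from Option B at 170 to finish.
Option M, Option F: unused.
Cost = 900×50 + 500×120 + 350×170 = 164500.

164500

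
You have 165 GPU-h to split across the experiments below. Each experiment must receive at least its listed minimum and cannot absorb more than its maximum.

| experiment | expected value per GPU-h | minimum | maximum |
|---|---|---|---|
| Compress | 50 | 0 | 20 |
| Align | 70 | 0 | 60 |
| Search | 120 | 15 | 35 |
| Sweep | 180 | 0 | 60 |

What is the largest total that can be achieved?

Meeting every minimum uses 0+0+15+0 = 15 GPU-h, leaving 150.
Rank by expected value per GPU-h: Sweep 180 > Search 120 > Align 70 > Compress 50.
Sweep takes 60 more to reach its cap of 60 — 90 left.
Give Search 20 more to hit its cap of 35 — 70 left.
Give Align 60 more to hit its cap of 60 — 10 left.
Compress has room for 20 more but only 10 remain, so it gets 10.
Total = 50×10 + 70×60 + 120×35 + 180×60 = 19700.

19700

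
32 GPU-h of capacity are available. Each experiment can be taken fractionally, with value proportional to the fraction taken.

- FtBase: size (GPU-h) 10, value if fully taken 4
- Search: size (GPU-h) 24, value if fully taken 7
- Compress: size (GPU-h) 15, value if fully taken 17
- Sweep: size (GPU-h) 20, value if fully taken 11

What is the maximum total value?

26.35

Sort by value density: Compress 17/15≈1.13, Sweep 11/20≈0.55, FtBase 4/10≈0.4, Search 7/24≈0.292.
All 15 GPU-h of Compress fit (value 17) — 17 remain.
17 GPU-h left: a 17/20 share of Sweep gives 11×17/20 = 9.35.
Total value = 26.35.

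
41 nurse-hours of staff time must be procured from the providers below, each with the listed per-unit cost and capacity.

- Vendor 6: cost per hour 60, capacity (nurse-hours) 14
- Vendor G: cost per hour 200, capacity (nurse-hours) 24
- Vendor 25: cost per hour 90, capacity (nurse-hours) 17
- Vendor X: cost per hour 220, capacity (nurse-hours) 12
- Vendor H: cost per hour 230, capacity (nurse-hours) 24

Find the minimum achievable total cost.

Use providers in increasing cost order.
Vendor 6 at 60: take all 14 nurse-hours → 27 still needed.
Vendor 25 at 90: take all 17 nurse-hours → 10 still needed.
Vendor G at 200: take 10 of its 24 → requirement met.
Vendor X, Vendor H: unused.
Cost = 14×60 + 17×90 + 10×200 = 4370.

4370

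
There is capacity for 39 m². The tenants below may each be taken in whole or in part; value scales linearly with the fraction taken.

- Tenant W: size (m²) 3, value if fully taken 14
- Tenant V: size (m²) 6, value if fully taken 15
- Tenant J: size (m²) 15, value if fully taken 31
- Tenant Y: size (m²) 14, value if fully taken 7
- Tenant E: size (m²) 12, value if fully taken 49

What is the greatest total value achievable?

Sort by value density: Tenant W 14/3≈4.67, Tenant E 49/12≈4.08, Tenant V 15/6≈2.5, Tenant J 31/15≈2.07, Tenant Y 7/14≈0.5.
Tenant W: take in full, 3 m² for value 14 → 36 left.
All 12 m² of Tenant E fit (value 49) → 24 remain.
All 6 m² of Tenant V fit (value 15) → 18 remain.
Take all of Tenant J (15 m², value 31) → 3 m² left.
Fill the last 3 m² with part of Tenant Y: 3/14 of it earns 1.5.
Total value = 110.5.

110.5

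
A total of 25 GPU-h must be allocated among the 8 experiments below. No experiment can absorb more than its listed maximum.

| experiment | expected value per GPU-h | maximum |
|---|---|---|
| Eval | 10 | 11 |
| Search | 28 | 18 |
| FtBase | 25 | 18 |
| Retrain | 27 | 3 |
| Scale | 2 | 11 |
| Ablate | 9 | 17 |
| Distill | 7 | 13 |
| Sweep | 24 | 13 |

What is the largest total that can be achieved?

Order the experiments by expected value per GPU-h: Search 28 > Retrain 27 > FtBase 25 > Sweep 24 > Eval 10 > Ablate 9 > Distill 7 > Scale 2.
Search: +18 to 18 (cap) — 7 left.
Retrain takes 3 to reach its cap of 3 — 4 left.
FtBase: +4 (room for 18) → 4. Pool exhausted.
Total = 28×18 + 25×4 + 27×3 = 685.

685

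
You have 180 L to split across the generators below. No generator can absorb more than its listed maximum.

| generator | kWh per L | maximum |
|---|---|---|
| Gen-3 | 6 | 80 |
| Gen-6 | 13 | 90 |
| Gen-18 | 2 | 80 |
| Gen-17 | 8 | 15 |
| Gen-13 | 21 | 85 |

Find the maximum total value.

2995

Highest kWh per L first: Gen-13 21 > Gen-6 13 > Gen-17 8 > Gen-3 6 > Gen-18 2.
Gen-13: +85 to 85 (cap) ; 95 left.
Give Gen-6 90 to hit its cap of 90 ; 5 left.
Gen-17 has room for 15 but only 5 remain, so it gets 5.
Total = 13×90 + 8×5 + 21×85 = 2995.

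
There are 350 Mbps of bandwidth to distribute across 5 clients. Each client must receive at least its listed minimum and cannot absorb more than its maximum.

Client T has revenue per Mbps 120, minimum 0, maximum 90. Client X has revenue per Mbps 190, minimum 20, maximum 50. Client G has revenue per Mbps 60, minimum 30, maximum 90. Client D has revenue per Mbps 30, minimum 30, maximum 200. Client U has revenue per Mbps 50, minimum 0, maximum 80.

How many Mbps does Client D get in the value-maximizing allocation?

Meeting every minimum uses 0+20+30+30+0 = 80 Mbps, leaving 270.
Order the clients by revenue per Mbps: Client X 190 > Client T 120 > Client G 60 > Client U 50 > Client D 30.
Give Client X 30 more to hit its cap of 50 — 240 left.
Give Client T 90 more to hit its cap of 90 — 150 left.
Give Client G 60 more to hit its cap of 90 — 90 left.
Client U takes 80 more to reach its cap of 80 — 10 left.
Client D has room for 170 more but only 10 remain, so it gets 40.

40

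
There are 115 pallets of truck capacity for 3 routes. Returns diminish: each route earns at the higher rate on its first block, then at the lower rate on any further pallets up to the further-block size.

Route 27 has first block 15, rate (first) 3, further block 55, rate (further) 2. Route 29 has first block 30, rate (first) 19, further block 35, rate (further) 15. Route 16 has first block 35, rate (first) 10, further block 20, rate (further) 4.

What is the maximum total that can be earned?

1505

Rank every tier by rate: Route 29/tier1 19 > Route 29/tier2 15 > Route 16/tier1 10 > Route 16/tier2 4 > Route 27/tier1 3 > Route 27/tier2 2.
Route 29 tier1 at 19: fill all 30 — 85 left.
Route 29/tier2 (15): +35 — 50 left.
Route 16/tier1 (10): +35 — 15 left.
15 remain; put them into Route 16 tier2 at 4.
Total = 19×30 + 15×35 + 10×35 + 4×15 = 1505.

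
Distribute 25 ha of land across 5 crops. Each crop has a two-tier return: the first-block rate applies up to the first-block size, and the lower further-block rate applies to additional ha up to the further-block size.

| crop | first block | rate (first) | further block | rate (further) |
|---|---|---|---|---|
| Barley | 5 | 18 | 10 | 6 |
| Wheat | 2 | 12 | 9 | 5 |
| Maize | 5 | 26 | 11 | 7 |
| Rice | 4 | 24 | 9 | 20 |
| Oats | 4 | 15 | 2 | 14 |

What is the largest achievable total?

Order all 10 blocks by rate: Maize/tier1 26 > Rice/tier1 24 > Rice/tier2 20 > Barley/tier1 18 > Oats/tier1 15 > Oats/tier2 14 > Wheat/tier1 12 > Maize/tier2 7 > Barley/tier2 6 > Wheat/tier2 5.
Maize tier1 at 26: fill all 5 ; 20 left.
Fill Rice tier1 block (4 at 24) ; 16 left.
Fill Rice tier2 block (9 at 20) ; 7 left.
Barley tier1 at 18: fill all 5 ; 2 left.
Oats/tier1: +2 of 4 at 15; pool empty.
Total = 26×5 + 24×4 + 20×9 + 18×5 + 15×2 = 526.

526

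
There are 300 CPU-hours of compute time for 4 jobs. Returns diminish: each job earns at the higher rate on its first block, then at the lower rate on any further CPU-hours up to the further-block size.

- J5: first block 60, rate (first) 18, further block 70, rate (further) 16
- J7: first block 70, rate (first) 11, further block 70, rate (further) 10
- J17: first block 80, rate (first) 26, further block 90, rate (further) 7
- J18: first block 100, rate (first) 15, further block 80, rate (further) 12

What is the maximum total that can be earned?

5630

Order all 8 blocks by rate: J17/first 26 > J5/first 18 > J5/second 16 > J18/first 15 > J18/second 12 > J7/first 11 > J7/second 10 > J17/second 7.
J17/first (26): +80 → 220 left.
J5 first at 18: fill all 60 → 160 left.
J5 second at 16: fill all 70 → 90 left.
90 remain; put them into J18 first at 15.
Total = 26×80 + 18×60 + 16×70 + 15×90 = 5630.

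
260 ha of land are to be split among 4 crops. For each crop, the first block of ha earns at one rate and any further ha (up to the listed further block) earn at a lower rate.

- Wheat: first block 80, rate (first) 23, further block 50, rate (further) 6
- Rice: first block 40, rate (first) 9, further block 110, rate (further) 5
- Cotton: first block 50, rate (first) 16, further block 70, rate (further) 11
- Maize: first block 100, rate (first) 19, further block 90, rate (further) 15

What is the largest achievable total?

Treat each block as its own option and order by rate: Wheat/tier1 23 > Maize/tier1 19 > Cotton/tier1 16 > Maize/tier2 15 > Cotton/tier2 11 > Rice/tier1 9 > Wheat/tier2 6 > Rice/tier2 5.
Wheat/tier1 (23): +80 ; 180 left.
Maize tier1 at 19: fill all 100 ; 80 left.
Cotton tier1 at 16: fill all 50 ; 30 left.
Maize/tier2: +30 of 90 at 15; pool empty.
Total = 23×80 + 19×100 + 16×50 + 15×30 = 4990.

4990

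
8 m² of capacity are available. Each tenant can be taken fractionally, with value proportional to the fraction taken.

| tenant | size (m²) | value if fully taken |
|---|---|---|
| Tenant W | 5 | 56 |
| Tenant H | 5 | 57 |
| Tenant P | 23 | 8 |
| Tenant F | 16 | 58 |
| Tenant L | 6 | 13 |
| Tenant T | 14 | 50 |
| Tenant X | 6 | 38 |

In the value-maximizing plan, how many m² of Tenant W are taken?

Best value per unit of size first: Tenant H 57/5≈11.4, Tenant W 56/5≈11.2, Tenant X 38/6≈6.33, Tenant F 58/16≈3.62, Tenant T 50/14≈3.57, Tenant L 13/6≈2.17, Tenant P 8/23≈0.348.
All 5 m² of Tenant H fit (value 57) → 3 remain.
Only 3 m² remain; take 3/5 of Tenant W for value 56×3/5 = 33.6.

3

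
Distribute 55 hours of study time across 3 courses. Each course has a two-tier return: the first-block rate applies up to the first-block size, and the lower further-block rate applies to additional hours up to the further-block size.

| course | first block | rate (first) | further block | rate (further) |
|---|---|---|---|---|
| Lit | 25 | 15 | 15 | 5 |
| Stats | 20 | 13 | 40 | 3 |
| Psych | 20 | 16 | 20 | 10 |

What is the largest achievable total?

Rank every tier by rate: Psych/first 16 > Lit/first 15 > Stats/first 13 > Psych/second 10 > Lit/second 5 > Stats/second 3.
Fill Psych first block (20 at 16) — 35 left.
Fill Lit first block (25 at 15) — 10 left.
Stats first at 13: only 10 left, fill 10.
Total = 16×20 + 15×25 + 13×10 = 825.

825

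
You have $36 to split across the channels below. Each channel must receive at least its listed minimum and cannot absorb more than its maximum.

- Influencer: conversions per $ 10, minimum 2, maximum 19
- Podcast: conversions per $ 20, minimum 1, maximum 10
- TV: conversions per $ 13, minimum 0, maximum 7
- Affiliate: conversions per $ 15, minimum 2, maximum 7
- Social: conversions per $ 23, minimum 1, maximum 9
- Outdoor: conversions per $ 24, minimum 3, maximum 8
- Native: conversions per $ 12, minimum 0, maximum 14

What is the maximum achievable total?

Meeting every minimum uses 2+1+0+2+1+3+0 = 9 $, leaving 27.
Rank by conversions per $: Outdoor 24 > Social 23 > Podcast 20 > Affiliate 15 > TV 13 > Native 12 > Influencer 10.
Give Outdoor 5 more to hit its cap of 8 — 22 left.
Give Social 8 more to hit its cap of 9 — 14 left.
Give Podcast 9 more to hit its cap of 10 — 5 left.
Give Affiliate 5 more to hit its cap of 7 — 0 left.
Total = 10×2 + 20×10 + 15×7 + 23×9 + 24×8 = 724.

724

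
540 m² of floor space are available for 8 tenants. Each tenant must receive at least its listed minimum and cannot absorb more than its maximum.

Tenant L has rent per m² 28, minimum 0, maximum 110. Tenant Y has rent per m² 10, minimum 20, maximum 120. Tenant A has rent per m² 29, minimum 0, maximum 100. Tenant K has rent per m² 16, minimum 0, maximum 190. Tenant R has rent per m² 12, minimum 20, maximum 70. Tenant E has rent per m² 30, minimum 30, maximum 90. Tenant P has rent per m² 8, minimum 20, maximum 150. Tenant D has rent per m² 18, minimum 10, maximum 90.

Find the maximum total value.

12340

Meeting every minimum uses 0+20+0+0+20+30+20+10 = 100 m², leaving 440.
Rank by rent per m²: Tenant E 30 > Tenant A 29 > Tenant L 28 > Tenant D 18 > Tenant K 16 > Tenant R 12 > Tenant Y 10 > Tenant P 8.
Tenant E takes 60 more to reach its cap of 90 ; 380 left.
Give Tenant A 100 more to hit its cap of 100 ; 280 left.
Tenant L takes 110 more to reach its cap of 110 ; 170 left.
Give Tenant D 80 more to hit its cap of 90 ; 90 left.
Tenant K: +90 (room for 190) → 90. Pool exhausted.
Total = 28×110 + 10×20 + 29×100 + 16×90 + 12×20 + 30×90 + 8×20 + 18×90 = 12340.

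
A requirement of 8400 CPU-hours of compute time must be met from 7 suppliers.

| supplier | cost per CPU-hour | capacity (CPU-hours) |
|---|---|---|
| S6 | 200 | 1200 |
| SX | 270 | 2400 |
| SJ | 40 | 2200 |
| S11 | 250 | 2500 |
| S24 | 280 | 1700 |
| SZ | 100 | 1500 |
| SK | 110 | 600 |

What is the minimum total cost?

Cheapest first:
SJ (40): use full 2200 → 6200 CPU-hours to go.
Take 1500 from SZ at 100 → need 4700 more.
SK at 110: take all 600 CPU-hours → 4100 still needed.
S6 (200): use full 1200 → 2900 CPU-hours to go.
Take 2500 from S11 at 250 → need 400 more.
SX (270): take the remaining 400 → done.
S24: unused.
Cost = 2200×40 + 1500×100 + 600×110 + 1200×200 + 2500×250 + 400×270 = 1277000.

1277000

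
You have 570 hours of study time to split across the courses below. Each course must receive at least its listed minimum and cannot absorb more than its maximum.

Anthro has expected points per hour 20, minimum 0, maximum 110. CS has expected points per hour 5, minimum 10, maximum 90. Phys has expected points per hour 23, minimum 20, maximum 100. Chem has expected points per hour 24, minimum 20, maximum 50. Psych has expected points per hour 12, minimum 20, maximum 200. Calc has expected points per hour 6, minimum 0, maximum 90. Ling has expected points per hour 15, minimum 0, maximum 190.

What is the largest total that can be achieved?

9920

Meeting every minimum uses 0+10+20+20+20+0+0 = 70 hours, leaving 500.
Order the courses by expected points per hour: Chem 24 > Phys 23 > Anthro 20 > Ling 15 > Psych 12 > Calc 6 > CS 5.
Give Chem 30 more to hit its cap of 50 ; 470 left.
Phys: +80 to 100 (cap) ; 390 left.
Anthro: +110 to 110 (cap) ; 280 left.
Give Ling 190 more to hit its cap of 190 ; 90 left.
Psych has room for 180 more but only 90 remain, so it gets 110.
Total = 20×110 + 5×10 + 23×100 + 24×50 + 12×110 + 15×190 = 9920.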